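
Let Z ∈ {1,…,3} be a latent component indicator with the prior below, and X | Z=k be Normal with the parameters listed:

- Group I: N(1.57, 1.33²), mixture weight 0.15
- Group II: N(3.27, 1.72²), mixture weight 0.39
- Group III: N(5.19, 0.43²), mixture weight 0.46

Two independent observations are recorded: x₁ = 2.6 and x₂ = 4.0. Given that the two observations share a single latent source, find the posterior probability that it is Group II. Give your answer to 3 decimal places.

0.904

Apply Bayes' rule: the posterior for each component is proportional to its prior times its likelihood at x.
Since both observations come from the same component, the likelihood for component k is f_k(x₁)·f_k(x₂).
  L_I = [(1/(1.33·√(2π)))·exp(−(2.6−1.57)²/(2·1.33²)) = 0.299957·exp(-0.29988) = 0.222241] × [0.0565175] = 0.0125605
  L_II = [(1/(1.72·√(2π)))·exp(−(2.6−3.27)²/(2·1.72²)) = 0.231943·exp(-0.07587) = 0.214997] × [0.211966] = 0.0455721
  L_III = [(1/(0.43·√(2π)))·exp(−(2.6−5.19)²/(2·0.43²)) = 0.927773·exp(-18.13981) = 1.22864e-08] × [0.0201543] = 2.47624e-10
Unnormalised posteriors:
  π_I·L_I = 0.15 × 0.0125605 = 0.00188407
  π_II·L_II = 0.39 × 0.0455721 = 0.0177731
  π_III·L_III = 0.46 × 2.47624e-10 = 1.13907e-10
Denominator: 0.00188407 + 0.0177731 + 1.13907e-10 = 0.0196572
Responsibility of Group II: 0.0177731 / 0.0196572 ≈ 0.904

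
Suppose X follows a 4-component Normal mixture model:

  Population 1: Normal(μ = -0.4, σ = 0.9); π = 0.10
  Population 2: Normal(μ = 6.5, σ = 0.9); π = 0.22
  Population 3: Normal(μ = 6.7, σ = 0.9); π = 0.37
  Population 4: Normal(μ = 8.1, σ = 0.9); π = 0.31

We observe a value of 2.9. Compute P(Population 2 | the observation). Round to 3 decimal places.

0.302

Posterior ∝ prior × likelihood, so P(k | x) ∝ w_k f_k(x); normalise over all components.
Evaluate each component's likelihood at the observed value:
  L_1 = (1/(0.9·√(2π)))·exp(−(2.9−-0.4)²/(2·0.9²)) = 0.443269·exp(-6.72222) = 0.000533634
  L_2 = (1/(0.9·√(2π)))·exp(−(2.9−6.5)²/(2·0.9²)) = 0.443269·exp(-8.00000) = 0.0001487
  L_3 = (1/(0.9·√(2π)))·exp(−(2.9−6.7)²/(2·0.9²)) = 0.443269·exp(-8.91358) = 5.96415e-05
  L_4 = (1/(0.9·√(2π)))·exp(−(2.9−8.1)²/(2·0.9²)) = 0.443269·exp(-16.69136) = 2.49864e-08
Weight by the priors:
  w_1·L_1 = 0.10 × 0.000533634 = 5.33634e-05
  w_2·L_2 = 0.22 × 0.0001487 = 3.27141e-05
  w_3·L_3 = 0.37 × 5.96415e-05 = 2.20674e-05
  w_4·L_4 = 0.31 × 2.49864e-08 = 7.74577e-09
Denominator: 5.33634e-05 + 3.27141e-05 + 2.20674e-05 + 7.74577e-09 = 0.000108153
Responsibility of Population 2: 3.27141e-05 / 0.000108153 ≈ 0.302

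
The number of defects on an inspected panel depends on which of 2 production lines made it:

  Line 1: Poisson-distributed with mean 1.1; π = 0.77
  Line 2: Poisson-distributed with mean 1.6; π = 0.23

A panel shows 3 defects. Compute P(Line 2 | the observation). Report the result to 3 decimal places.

Apply Bayes' rule: the posterior for each component is proportional to its prior times its likelihood at x.
Poisson probabilities:
  f_1 = 0.0738419
  f_2 = 0.137828
Prior × likelihood for each component:
  π_1·f_1 = 0.77 × 0.0738419 = 0.0568583
  π_2·f_2 = 0.23 × 0.137828 = 0.0317004
Sum: 0.0568583 + 0.0317004 = 0.0885587
So the posterior for Line 2 is 0.0317004 / 0.0885587 ≈ 0.358.

0.358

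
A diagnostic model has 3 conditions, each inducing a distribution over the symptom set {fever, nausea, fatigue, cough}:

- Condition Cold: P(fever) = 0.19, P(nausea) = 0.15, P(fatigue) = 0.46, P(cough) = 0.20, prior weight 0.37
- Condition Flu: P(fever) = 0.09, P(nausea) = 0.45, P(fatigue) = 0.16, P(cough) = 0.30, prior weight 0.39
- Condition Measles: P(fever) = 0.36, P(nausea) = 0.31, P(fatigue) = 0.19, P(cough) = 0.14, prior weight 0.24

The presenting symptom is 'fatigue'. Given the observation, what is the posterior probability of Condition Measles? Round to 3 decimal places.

Posterior ∝ prior × likelihood, so P(k | x) ∝ w_k f_k(x); normalise over all components.
Categorical probabilities:
  L_Cold = P(fatigue | comp) = 0.46
  L_Flu = P(fatigue | comp) = 0.16
  L_Measles = P(fatigue | comp) = 0.19
Unnormalised posteriors:
  w_Cold·L_Cold = 0.37 × 0.46 = 0.1702
  w_Flu·L_Flu = 0.39 × 0.16 = 0.0624
  w_Measles·L_Measles = 0.24 × 0.19 = 0.0456
Normaliser: 0.1702 + 0.0624 + 0.0456 = 0.2782
Responsibility of Condition Measles: 0.0456 / 0.2782 ≈ 0.164

0.164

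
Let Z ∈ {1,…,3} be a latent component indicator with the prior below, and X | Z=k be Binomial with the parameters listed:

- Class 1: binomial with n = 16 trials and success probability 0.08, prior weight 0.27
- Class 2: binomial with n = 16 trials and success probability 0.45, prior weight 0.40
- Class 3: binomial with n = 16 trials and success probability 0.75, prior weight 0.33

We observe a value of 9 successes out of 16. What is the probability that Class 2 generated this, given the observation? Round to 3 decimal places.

0.753

Apply Bayes' rule: the posterior for each component is proportional to its prior times its likelihood at x.
Evaluate each component's likelihood at the observed value:
  L_1 = C(16,9)·0.08^9·0.92^7 = 11440·1.34218e-10·0.557847 = 8.56546e-07
  L_2 = C(16,9)·0.45^9·0.55^7 = 11440·0.000756681·0.0152244 = 0.131788
  L_3 = C(16,9)·0.75^9·0.25^7 = 11440·0.0750847·6.10352e-05 = 0.0524273
Prior × likelihood for each component:
  w_1·L_1 = 0.27 × 8.56546e-07 = 2.31267e-07
  w_2·L_2 = 0.40 × 0.131788 = 0.0527154
  w_3·L_3 = 0.33 × 0.0524273 = 0.017301
Denominator: 2.31267e-07 + 0.0527154 + 0.017301 = 0.0700166
Responsibility of Class 2: 0.0527154 / 0.0700166 ≈ 0.753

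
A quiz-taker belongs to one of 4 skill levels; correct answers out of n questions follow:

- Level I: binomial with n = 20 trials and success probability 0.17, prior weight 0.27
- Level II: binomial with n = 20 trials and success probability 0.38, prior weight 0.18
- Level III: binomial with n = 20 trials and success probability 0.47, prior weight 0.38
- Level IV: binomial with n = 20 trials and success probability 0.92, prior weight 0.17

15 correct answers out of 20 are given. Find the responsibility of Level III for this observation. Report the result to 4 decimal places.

Posterior ∝ prior × likelihood, so P(k | x) ∝ w_k f_k(x); normalise over all components.
Binomial probabilities:
  L_I = 1.74811e-08
  L_II = 0.000706572
  L_III = 0.00782152
  L_IV = 0.0145449
Unnormalised posteriors:
  w_I·L_I = 0.27 × 1.74811e-08 = 4.71989e-09
  w_II·L_II = 0.18 × 0.000706572 = 0.000127183
  w_III·L_III = 0.38 × 0.00782152 = 0.00297218
  w_IV·L_IV = 0.17 × 0.0145449 = 0.00247264
Sum: 4.71989e-09 + 0.000127183 + 0.00297218 + 0.00247264 = 0.005572
P(Level III | data) = 0.00297218 / 0.005572 ≈ 0.5334

0.5334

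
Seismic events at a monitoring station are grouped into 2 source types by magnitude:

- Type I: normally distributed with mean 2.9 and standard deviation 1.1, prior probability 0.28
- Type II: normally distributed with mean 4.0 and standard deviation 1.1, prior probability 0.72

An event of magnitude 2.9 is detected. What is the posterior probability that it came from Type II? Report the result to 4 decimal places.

P(component k | x) = w_k·f_k(x) / marginal(x), where marginal(x) = Σ_j w_j·f_j(x).
Normal densities:
  f_I = (1/(1.1·√(2π)))·exp(−(2.9−2.9)²/(2·1.1²)) = 0.362675·exp(-0.00000) = 0.362675
  f_II = (1/(1.1·√(2π)))·exp(−(2.9−4.0)²/(2·1.1²)) = 0.362675·exp(-0.50000) = 0.219973
Prior × likelihood for each component:
  w_I·f_I = 0.28 × 0.362675 = 0.101549
  w_II·f_II = 0.72 × 0.219973 = 0.158381
Marginal: 0.101549 + 0.158381 = 0.25993
Responsibility of Type II: 0.158381 / 0.25993 ≈ 0.6093

0.6093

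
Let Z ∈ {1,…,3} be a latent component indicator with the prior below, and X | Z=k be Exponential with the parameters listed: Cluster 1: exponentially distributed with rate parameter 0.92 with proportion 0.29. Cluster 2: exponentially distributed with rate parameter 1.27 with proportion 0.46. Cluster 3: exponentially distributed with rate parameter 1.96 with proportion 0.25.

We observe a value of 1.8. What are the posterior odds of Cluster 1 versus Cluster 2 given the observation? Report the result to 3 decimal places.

0.857

Only the two components matter; the odds are (w_i f_i(x)) / (w_j f_j(x)).
Component likelihoods at x = 1.8:
  f_1 = 0.92·e^(−0.92·1.8) = 0.92·e^(−1.6560) = 0.175629
  f_2 = 1.27·e^(−1.27·1.8) = 1.27·e^(−2.2860) = 0.129124
  f_3 = 1.96·e^(−1.96·1.8) = 1.96·e^(−3.5280) = 0.0575526
Posterior odds = (w_1·f_1) / (w_2·f_2) = (0.29·0.175629) / (0.46·0.129124) = 0.0509324 / 0.059397 ≈ 0.857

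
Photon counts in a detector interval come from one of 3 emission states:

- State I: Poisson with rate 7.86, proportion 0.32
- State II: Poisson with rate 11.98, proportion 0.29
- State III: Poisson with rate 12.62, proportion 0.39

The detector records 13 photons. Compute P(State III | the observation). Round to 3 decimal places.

0.521

By Bayes' theorem, P(k | x) = w_k f_k(x) / Σ_j w_j f_j(x).
Evaluate each component's likelihood at the observed value:
  L_I = e^(−7.86)·7.86^13/13! = 0.0270806
  L_II = e^(−11.98)·11.98^13/13! = 0.105393
  L_III = e^(−12.62)·12.62^13/13! = 0.109319
Multiply by the mixture weights:
  w_I·L_I = 0.32 × 0.0270806 = 0.00866579
  w_II·L_II = 0.29 × 0.105393 = 0.0305639
  w_III·L_III = 0.39 × 0.109319 = 0.0426343
Denominator: 0.00866579 + 0.0305639 + 0.0426343 = 0.081864
P(State III | the observation) ≈ 0.521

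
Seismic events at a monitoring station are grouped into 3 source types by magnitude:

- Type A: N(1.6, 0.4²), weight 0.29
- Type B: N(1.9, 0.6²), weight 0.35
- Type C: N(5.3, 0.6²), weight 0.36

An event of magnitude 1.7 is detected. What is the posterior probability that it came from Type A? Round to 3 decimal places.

0.560

P(component k | x) = π_k·f_k(x) / marginal(x), where marginal(x) = Σ_j π_j·f_j(x).
Component likelihoods at x = 1.7:
  f_A = (1/(0.4·√(2π)))·exp(−(1.7−1.6)²/(2·0.4²)) = 0.997356·exp(-0.03125) = 0.96667
  f_B = (1/(0.6·√(2π)))·exp(−(1.7−1.9)²/(2·0.6²)) = 0.664904·exp(-0.05556) = 0.628972
  f_C = (1/(0.6·√(2π)))·exp(−(1.7−5.3)²/(2·0.6²)) = 0.664904·exp(-18.00000) = 1.01265e-08
Weight by the priors:
  π_A·f_A = 0.29 × 0.96667 = 0.280334
  π_B·f_B = 0.35 × 0.628972 = 0.22014
  π_C·f_C = 0.36 × 1.01265e-08 = 3.64553e-09
Evidence: 0.280334 + 0.22014 + 3.64553e-09 = 0.500475
Responsibility of Type A: 0.280334 / 0.500475 ≈ 0.560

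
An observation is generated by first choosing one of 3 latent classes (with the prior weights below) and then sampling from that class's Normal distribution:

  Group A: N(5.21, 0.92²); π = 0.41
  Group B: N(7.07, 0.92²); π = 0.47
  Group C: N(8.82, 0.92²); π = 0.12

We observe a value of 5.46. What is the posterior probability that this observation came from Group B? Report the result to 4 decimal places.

0.2045

P(component k | x) = w_k·f_k(x) / marginal(x), where marginal(x) = Σ_j w_j·f_j(x).
Normal densities:
  L_A = (1/(0.92·√(2π)))·exp(−(5.46−5.21)²/(2·0.92²)) = 0.433633·exp(-0.03692) = 0.417915
  L_B = (1/(0.92·√(2π)))·exp(−(5.46−7.07)²/(2·0.92²)) = 0.433633·exp(-1.53125) = 0.0937797
  L_C = (1/(0.92·√(2π)))·exp(−(5.46−8.82)²/(2·0.92²)) = 0.433633·exp(-6.66919) = 0.000550467
Prior × likelihood for each component:
  w_A·L_A = 0.41 × 0.417915 = 0.171345
  w_B·L_B = 0.47 × 0.0937797 = 0.0440765
  w_C·L_C = 0.12 × 0.000550467 = 6.6056e-05
Evidence: 0.171345 + 0.0440765 + 6.6056e-05 = 0.215488
P(Group B | x) = 0.0440765 / 0.215488 ≈ 0.2045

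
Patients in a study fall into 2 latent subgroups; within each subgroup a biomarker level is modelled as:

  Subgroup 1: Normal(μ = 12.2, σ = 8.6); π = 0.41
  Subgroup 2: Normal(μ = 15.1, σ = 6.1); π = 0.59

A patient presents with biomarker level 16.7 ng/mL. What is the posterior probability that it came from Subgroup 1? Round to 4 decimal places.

Apply Bayes' rule: the posterior for each component is proportional to its prior times its likelihood at x.
Evaluate each component's likelihood at the observed value:
  p_1 = (1/(8.6·√(2π)))·exp(−(16.7−12.2)²/(2·8.6²)) = 0.046389·exp(-0.13690) = 0.0404536
  p_2 = (1/(6.1·√(2π)))·exp(−(16.7−15.1)²/(2·6.1²)) = 0.065400·exp(-0.03440) = 0.0631889
Unnormalised posteriors:
  w_1·p_1 = 0.41 × 0.0404536 = 0.016586
  w_2·p_2 = 0.59 × 0.0631889 = 0.0372814
Marginal: 0.016586 + 0.0372814 = 0.0538674
P(Subgroup 1 | 16.7 ng/mL) = 0.016586 / 0.0538674 ≈ 0.3079

0.3079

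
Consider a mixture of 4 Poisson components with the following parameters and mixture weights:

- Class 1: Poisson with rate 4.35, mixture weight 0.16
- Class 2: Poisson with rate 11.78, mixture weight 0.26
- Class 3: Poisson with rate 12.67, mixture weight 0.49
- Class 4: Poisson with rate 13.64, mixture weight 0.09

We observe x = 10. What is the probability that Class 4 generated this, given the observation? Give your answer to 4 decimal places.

0.0809

Posterior ∝ prior × likelihood, so P(k | x) ∝ P(Z=k) f_k(x); normalise over all components.
Evaluate each component's likelihood at the observed value:
  f_1 = e^(−4.35)·4.35^10/10! = 0.00862876
  f_2 = e^(−11.78)·11.78^10/10! = 0.108568
  f_3 = e^(−12.67)·12.67^10/10! = 0.0923617
  f_4 = e^(−13.64)·13.64^10/10! = 0.0732157
Weight by the priors:
  P(Z=1)·f_1 = 0.16 × 0.00862876 = 0.0013806
  P(Z=2)·f_2 = 0.26 × 0.108568 = 0.0282276
  P(Z=3)·f_3 = 0.49 × 0.0923617 = 0.0452572
  P(Z=4)·f_4 = 0.09 × 0.0732157 = 0.00658941
Marginal: 0.0013806 + 0.0282276 + 0.0452572 + 0.00658941 = 0.0814549
So the posterior for Class 4 is 0.00658941 / 0.0814549 ≈ 0.0809.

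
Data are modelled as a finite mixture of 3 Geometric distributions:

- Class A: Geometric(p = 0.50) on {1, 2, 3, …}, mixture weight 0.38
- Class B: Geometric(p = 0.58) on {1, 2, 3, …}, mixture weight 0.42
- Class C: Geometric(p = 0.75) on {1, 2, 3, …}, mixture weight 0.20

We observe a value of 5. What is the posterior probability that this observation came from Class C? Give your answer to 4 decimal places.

0.0292

P(component k | x) = w_k·f_k(x) / marginal(x), where marginal(x) = Σ_j w_j·f_j(x).
Geometric probabilities:
  p_A = 0.03125
  p_B = 0.0180478
  p_C = 0.00292969
Multiply by the mixture weights:
  w_A·p_A = 0.38 × 0.03125 = 0.011875
  w_B·p_B = 0.42 × 0.0180478 = 0.00758009
  w_C·p_C = 0.20 × 0.00292969 = 0.000585938
Sum: 0.011875 + 0.00758009 + 0.000585938 = 0.020041
P(Class C | the observation) ≈ 0.0292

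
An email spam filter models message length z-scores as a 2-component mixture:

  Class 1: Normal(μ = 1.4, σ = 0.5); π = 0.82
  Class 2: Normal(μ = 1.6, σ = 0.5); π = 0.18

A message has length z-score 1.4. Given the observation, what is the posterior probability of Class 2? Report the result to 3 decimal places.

P(component k | x) = w_k·f_k(x) / marginal(x), where marginal(x) = Σ_j w_j·f_j(x).
Component likelihoods at x = 1.4:
  p_1 = 0.797885
  p_2 = 0.73654
Weight by the priors:
  w_1·p_1 = 0.82 × 0.797885 = 0.654265
  w_2·p_2 = 0.18 × 0.73654 = 0.132577
Marginal: 0.654265 + 0.132577 = 0.786843
So the posterior for Class 2 is 0.132577 / 0.786843 ≈ 0.168.

0.168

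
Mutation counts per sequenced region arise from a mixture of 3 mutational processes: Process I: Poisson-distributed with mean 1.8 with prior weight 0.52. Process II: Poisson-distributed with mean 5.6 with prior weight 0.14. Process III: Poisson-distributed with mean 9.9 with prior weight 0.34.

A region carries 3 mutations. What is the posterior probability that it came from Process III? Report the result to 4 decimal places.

0.0272

By Bayes' theorem, P(k | x) = P(Z=k) f_k(x) / Σ_j P(Z=j) f_j(x).
Component likelihoods at x = 3 mutations:
  f_I = 0.160671
  f_II = 0.108234
  f_III = 0.00811407
Multiply by the mixture weights:
  P(Z=I)·f_I = 0.52 × 0.160671 = 0.0835487
  P(Z=II)·f_II = 0.14 × 0.108234 = 0.0151528
  P(Z=III)·f_III = 0.34 × 0.00811407 = 0.00275879
Normaliser: 0.0835487 + 0.0151528 + 0.00275879 = 0.10146
P(Process III | x) ≈ 0.0272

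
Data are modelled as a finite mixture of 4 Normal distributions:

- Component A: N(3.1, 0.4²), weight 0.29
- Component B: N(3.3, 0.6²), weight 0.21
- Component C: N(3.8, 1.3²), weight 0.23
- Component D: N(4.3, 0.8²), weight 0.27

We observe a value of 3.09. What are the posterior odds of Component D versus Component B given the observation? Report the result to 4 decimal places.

0.3266

The posterior odds equal the prior odds times the likelihood ratio: (w_i/w_j)·(f_i(x)/f_j(x)).
Normal densities:
  p_A = 0.997044
  p_B = 0.625401
  p_C = 0.26436
  p_D = 0.158877
Odds = (0.27/0.21) × (0.158877/0.625401) = 1.28571 × 0.254041 ≈ 0.3266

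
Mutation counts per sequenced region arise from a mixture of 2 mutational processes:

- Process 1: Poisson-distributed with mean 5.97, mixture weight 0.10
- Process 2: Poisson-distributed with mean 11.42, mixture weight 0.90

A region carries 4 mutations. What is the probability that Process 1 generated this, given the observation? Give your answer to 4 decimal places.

0.6589

P(component k | x) = π_k·f_k(x) / marginal(x), where marginal(x) = Σ_j π_j·f_j(x).
Poisson probabilities:
  f_1 = e^(−5.97)·5.97^4/4! = 0.135191
  f_2 = e^(−11.42)·11.42^4/4! = 0.00777697
Prior × likelihood for each component:
  π_1·f_1 = 0.10 × 0.135191 = 0.0135191
  π_2·f_2 = 0.90 × 0.00777697 = 0.00699927
Evidence: 0.0135191 + 0.00699927 = 0.0205184
P(Process 1 | data) ≈ 0.6589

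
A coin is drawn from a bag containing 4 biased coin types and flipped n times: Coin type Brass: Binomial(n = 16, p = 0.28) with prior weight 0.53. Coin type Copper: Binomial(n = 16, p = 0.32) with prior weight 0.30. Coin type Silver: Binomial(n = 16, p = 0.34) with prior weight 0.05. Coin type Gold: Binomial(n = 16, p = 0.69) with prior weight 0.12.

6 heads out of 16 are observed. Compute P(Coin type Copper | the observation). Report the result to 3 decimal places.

0.385

The responsibility of component k is π_k f_k(x) divided by Σ_j π_j f_j(x).
Component likelihoods at x = 6 heads out of 16:
  L_Brass = 0.144477
  L_Copper = 0.181766
  L_Silver = 0.194016
  L_Gold = 0.0070833
Unnormalised posteriors:
  π_Brass·L_Brass = 0.53 × 0.144477 = 0.0765725
  π_Copper·L_Copper = 0.30 × 0.181766 = 0.0545299
  π_Silver·L_Silver = 0.05 × 0.194016 = 0.00970079
  π_Gold·L_Gold = 0.12 × 0.0070833 = 0.000849996
Denominator: 0.0765725 + 0.0545299 + 0.00970079 + 0.000849996 = 0.141653
P(Coin type Copper | 6 heads out of 16) = 0.0545299 / 0.141653 ≈ 0.385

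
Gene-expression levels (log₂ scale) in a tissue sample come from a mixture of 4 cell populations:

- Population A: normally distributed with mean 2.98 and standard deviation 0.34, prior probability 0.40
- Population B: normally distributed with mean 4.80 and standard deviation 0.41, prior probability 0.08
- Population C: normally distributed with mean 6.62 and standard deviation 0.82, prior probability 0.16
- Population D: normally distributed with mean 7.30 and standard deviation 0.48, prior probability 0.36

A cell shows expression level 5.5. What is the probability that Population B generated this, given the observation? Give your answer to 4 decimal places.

0.3698

By Bayes' theorem, P(k | x) = π_k f_k(x) / Σ_j π_j f_j(x).
Normal densities:
  p_A = 1.38232e-12
  p_B = 0.226546
  p_C = 0.191424
  p_D = 0.000734574
Multiply by the mixture weights:
  π_A·p_A = 0.40 × 1.38232e-12 = 5.52929e-13
  π_B·p_B = 0.08 × 0.226546 = 0.0181237
  π_C·p_C = 0.16 × 0.191424 = 0.0306278
  π_D·p_D = 0.36 × 0.000734574 = 0.000264447
Sum: 5.52929e-13 + 0.0181237 + 0.0306278 + 0.000264447 = 0.0490159
Responsibility of Population B: 0.0181237 / 0.0490159 ≈ 0.3698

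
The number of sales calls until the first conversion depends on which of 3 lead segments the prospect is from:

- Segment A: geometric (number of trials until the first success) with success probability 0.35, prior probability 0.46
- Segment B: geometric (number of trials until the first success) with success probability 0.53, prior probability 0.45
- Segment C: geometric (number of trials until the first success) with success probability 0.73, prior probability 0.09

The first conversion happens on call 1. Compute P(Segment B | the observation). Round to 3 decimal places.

Apply Bayes' rule: the posterior for each component is proportional to its prior times its likelihood at x.
Evaluate each component's likelihood at the observed value:
  f_A = 0.35·(1−0.35)^0 = 0.35·1 = 0.35
  f_B = 0.53·(1−0.53)^0 = 0.53·1 = 0.53
  f_C = 0.73·(1−0.73)^0 = 0.73·1 = 0.73
Weight by the priors:
  π_A·f_A = 0.46 × 0.35 = 0.161
  π_B·f_B = 0.45 × 0.53 = 0.2385
  π_C·f_C = 0.09 × 0.73 = 0.0657
Normaliser: 0.161 + 0.2385 + 0.0657 = 0.4652
Responsibility of Segment B: 0.2385 / 0.4652 ≈ 0.513

0.513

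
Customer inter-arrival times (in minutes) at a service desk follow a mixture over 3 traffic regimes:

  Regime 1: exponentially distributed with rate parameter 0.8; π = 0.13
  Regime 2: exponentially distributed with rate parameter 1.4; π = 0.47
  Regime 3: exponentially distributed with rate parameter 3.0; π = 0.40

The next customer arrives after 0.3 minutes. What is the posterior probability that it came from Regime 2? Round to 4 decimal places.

Apply Bayes' rule: the posterior for each component is proportional to its prior times its likelihood at x.
Component likelihoods at x = 0.3 minutes:
  p_1 = 0.8·e^(−0.8·0.3) = 0.8·e^(−0.2400) = 0.629302
  p_2 = 1.4·e^(−1.4·0.3) = 1.4·e^(−0.4200) = 0.919866
  p_3 = 3.0·e^(−3.0·0.3) = 3.0·e^(−0.9000) = 1.21971
Unnormalised posteriors:
  w_1·p_1 = 0.13 × 0.629302 = 0.0818093
  w_2·p_2 = 0.47 × 0.919866 = 0.432337
  w_3·p_3 = 0.40 × 1.21971 = 0.487884
Normaliser: 0.0818093 + 0.432337 + 0.487884 = 1.00203
Responsibility of Regime 2: 0.432337 / 1.00203 ≈ 0.4315

0.4315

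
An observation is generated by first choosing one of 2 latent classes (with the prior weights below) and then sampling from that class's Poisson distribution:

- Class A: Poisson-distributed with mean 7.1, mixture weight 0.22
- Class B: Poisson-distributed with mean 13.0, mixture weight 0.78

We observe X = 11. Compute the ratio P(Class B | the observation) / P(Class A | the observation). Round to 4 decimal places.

The posterior odds equal the prior odds times the likelihood ratio: (P(Z=i)/P(Z=j))·(f_i(x)/f_j(x)).
Poisson probabilities:
  f_A = e^(−7.1)·7.1^11/11! = 0.0477744
  f_B = e^(−13.0)·13.0^11/11! = 0.101483
Posterior odds = (P(Z=B)·f_B) / (P(Z=A)·f_A) = (0.78·0.101483) / (0.22·0.0477744) = 0.0791567 / 0.0105104 ≈ 7.5313

7.5313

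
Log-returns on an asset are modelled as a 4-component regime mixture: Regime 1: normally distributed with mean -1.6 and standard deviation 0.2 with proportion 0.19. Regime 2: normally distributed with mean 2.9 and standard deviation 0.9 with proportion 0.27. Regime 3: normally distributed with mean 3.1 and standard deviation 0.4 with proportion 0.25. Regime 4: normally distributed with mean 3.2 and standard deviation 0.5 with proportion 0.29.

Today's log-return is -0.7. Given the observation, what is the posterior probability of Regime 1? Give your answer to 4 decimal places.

Apply Bayes' rule: the posterior for each component is proportional to its prior times its likelihood at x.
Component likelihoods at x = -0.7:
  f_1 = (1/(0.2·√(2π)))·exp(−(-0.7−-1.6)²/(2·0.2²)) = 1.994711·exp(-10.12500) = 7.99187e-05
  f_2 = (1/(0.9·√(2π)))·exp(−(-0.7−2.9)²/(2·0.9²)) = 0.443269·exp(-8.00000) = 0.0001487
  f_3 = (1/(0.4·√(2π)))·exp(−(-0.7−3.1)²/(2·0.4²)) = 0.997356·exp(-45.12500) = 2.51948e-20
  f_4 = (1/(0.5·√(2π)))·exp(−(-0.7−3.2)²/(2·0.5²)) = 0.797885·exp(-30.42000) = 4.90571e-14
Unnormalised posteriors:
  π_1·f_1 = 0.19 × 7.99187e-05 = 1.51846e-05
  π_2·f_2 = 0.27 × 0.0001487 = 4.01491e-05
  π_3·f_3 = 0.25 × 2.51948e-20 = 6.29871e-21
  π_4·f_4 = 0.29 × 4.90571e-14 = 1.42266e-14
Evidence: 1.51846e-05 + 4.01491e-05 + 6.29871e-21 + 1.42266e-14 = 5.53336e-05
P(Regime 1 | the observation) ≈ 0.2744

0.2744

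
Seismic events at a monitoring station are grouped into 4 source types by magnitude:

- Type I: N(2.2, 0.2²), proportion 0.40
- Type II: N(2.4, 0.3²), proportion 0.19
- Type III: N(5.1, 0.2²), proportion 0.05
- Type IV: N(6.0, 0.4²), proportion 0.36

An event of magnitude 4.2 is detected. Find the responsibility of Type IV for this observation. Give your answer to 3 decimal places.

Apply Bayes' rule: the posterior for each component is proportional to its prior times its likelihood at x.
Component likelihoods at x = 4.2:
  p_I = 3.8473e-22
  p_II = 2.02529e-08
  p_III = 7.99187e-05
  p_IV = 3.99594e-05
Prior × likelihood for each component:
  π_I·p_I = 0.40 × 3.8473e-22 = 1.53892e-22
  π_II·p_II = 0.19 × 2.02529e-08 = 3.84806e-09
  π_III·p_III = 0.05 × 7.99187e-05 = 3.99594e-06
  π_IV·p_IV = 0.36 × 3.99594e-05 = 1.43854e-05
Normaliser: 1.53892e-22 + 3.84806e-09 + 3.99594e-06 + 1.43854e-05 = 1.83852e-05
P(Type IV | data) ≈ 0.782

0.782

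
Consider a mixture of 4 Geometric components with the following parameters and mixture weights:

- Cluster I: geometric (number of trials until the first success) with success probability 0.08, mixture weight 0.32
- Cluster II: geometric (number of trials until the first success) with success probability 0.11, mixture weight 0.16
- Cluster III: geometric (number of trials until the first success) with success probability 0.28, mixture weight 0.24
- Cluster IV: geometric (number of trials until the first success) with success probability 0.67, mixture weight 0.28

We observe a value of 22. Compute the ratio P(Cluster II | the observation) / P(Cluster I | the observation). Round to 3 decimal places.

0.343

Posterior odds = (w_i f_i(x)) / (w_j f_j(x)); the normalising sum cancels.
Evaluate each component's likelihood at the observed value:
  f_I = 0.08·(1−0.08)^21 = 0.08·0.173598 = 0.0138878
  f_II = 0.11·(1−0.11)^21 = 0.11·0.0865347 = 0.00951881
  f_III = 0.28·(1−0.28)^21 = 0.28·0.00100921 = 0.000282579
  f_IV = 0.67·(1−0.67)^21 = 0.67·7.74092e-11 = 5.18642e-11
Odds = (0.16/0.32) × (0.00951881/0.0138878) = 0.5 × 0.685407 ≈ 0.343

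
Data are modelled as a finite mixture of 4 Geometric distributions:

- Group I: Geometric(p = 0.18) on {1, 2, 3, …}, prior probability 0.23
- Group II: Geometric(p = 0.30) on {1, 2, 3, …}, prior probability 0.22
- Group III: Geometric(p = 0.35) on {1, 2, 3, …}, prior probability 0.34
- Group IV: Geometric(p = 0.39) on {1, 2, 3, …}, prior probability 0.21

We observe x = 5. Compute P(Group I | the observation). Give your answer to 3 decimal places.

0.279

P(component k | x) = P(Z=k)·f_k(x) / marginal(x), where marginal(x) = Σ_j P(Z=j)·f_j(x).
Geometric probabilities:
  f_I = 0.18·(1−0.18)^4 = 0.18·0.452122 = 0.0813819
  f_II = 0.30·(1−0.30)^4 = 0.30·0.2401 = 0.07203
  f_III = 0.35·(1−0.35)^4 = 0.35·0.178506 = 0.0624772
  f_IV = 0.39·(1−0.39)^4 = 0.39·0.138458 = 0.0539988
Weight by the priors:
  P(Z=I)·f_I = 0.23 × 0.0813819 = 0.0187178
  P(Z=II)·f_II = 0.22 × 0.07203 = 0.0158466
  P(Z=III)·f_III = 0.34 × 0.0624772 = 0.0212422
  P(Z=IV)·f_IV = 0.21 × 0.0539988 = 0.0113397
Sum: 0.0187178 + 0.0158466 + 0.0212422 + 0.0113397 = 0.0671464
P(Group I | data) ≈ 0.279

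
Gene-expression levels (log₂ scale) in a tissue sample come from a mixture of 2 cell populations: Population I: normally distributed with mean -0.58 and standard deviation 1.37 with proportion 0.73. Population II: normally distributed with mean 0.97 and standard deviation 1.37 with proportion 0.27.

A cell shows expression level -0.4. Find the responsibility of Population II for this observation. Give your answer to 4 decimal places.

0.1845

Apply Bayes' rule: the posterior for each component is proportional to its prior times its likelihood at x.
Component likelihoods at x = -0.4:
  L_I = 0.288696
  L_II = 0.176621
Unnormalised posteriors:
  w_I·L_I = 0.73 × 0.288696 = 0.210748
  w_II·L_II = 0.27 × 0.176621 = 0.0476877
Normaliser: 0.210748 + 0.0476877 = 0.258436
P(Population II | data) ≈ 0.1845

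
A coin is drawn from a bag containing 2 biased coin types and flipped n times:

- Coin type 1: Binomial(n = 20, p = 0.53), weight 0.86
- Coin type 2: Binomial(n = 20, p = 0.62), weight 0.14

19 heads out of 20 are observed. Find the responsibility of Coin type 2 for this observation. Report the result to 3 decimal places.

0.722

P(component k | x) = π_k·f_k(x) / marginal(x), where marginal(x) = Σ_j π_j·f_j(x).
Component likelihoods at x = 19 heads out of 20:
  L_1 = 5.42462e-05
  L_2 = 0.000863487
Multiply by the mixture weights:
  π_1·L_1 = 0.86 × 5.42462e-05 = 4.66517e-05
  π_2·L_2 = 0.14 × 0.000863487 = 0.000120888
Sum: 4.66517e-05 + 0.000120888 = 0.00016754
P(Coin type 2 | x) = 0.000120888 / 0.00016754 ≈ 0.722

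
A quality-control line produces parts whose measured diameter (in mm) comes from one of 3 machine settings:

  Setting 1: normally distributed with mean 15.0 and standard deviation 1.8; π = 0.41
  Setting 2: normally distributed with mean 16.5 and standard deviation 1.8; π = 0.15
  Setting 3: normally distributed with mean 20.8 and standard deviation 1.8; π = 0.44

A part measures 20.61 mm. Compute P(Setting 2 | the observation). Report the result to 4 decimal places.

0.0245

P(component k | x) = π_k·f_k(x) / marginal(x), where marginal(x) = Σ_j π_j·f_j(x).
Normal densities:
  p_1 = (1/(1.8·√(2π)))·exp(−(20.61−15.0)²/(2·1.8²)) = 0.221635·exp(-4.85681) = 0.00172327
  p_2 = (1/(1.8·√(2π)))·exp(−(20.61−16.5)²/(2·1.8²)) = 0.221635·exp(-2.60681) = 0.0163499
  p_3 = (1/(1.8·√(2π)))·exp(−(20.61−20.8)²/(2·1.8²)) = 0.221635·exp(-0.00557) = 0.220403
Unnormalised posteriors:
  π_1·p_1 = 0.41 × 0.00172327 = 0.000706541
  π_2·p_2 = 0.15 × 0.0163499 = 0.00245249
  π_3·p_3 = 0.44 × 0.220403 = 0.0969775
Denominator: 0.000706541 + 0.00245249 + 0.0969775 = 0.100136
P(Setting 2 | data) ≈ 0.0245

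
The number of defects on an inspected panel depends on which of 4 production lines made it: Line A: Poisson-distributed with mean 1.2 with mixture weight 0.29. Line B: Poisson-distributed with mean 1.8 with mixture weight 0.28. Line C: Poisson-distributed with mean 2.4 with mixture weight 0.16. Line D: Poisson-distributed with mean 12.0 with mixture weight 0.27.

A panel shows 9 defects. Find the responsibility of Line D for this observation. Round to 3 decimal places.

P(component k | x) = P(Z=k)·f_k(x) / marginal(x), where marginal(x) = Σ_j P(Z=j)·f_j(x).
Poisson probabilities:
  p_A = 4.28267e-06
  p_B = 9.03565e-05
  p_C = 0.000660437
  p_D = 0.0873644
Multiply by the mixture weights:
  P(Z=A)·p_A = 0.29 × 4.28267e-06 = 1.24197e-06
  P(Z=B)·p_B = 0.28 × 9.03565e-05 = 2.52998e-05
  P(Z=C)·p_C = 0.16 × 0.000660437 = 0.00010567
  P(Z=D)·p_D = 0.27 × 0.0873644 = 0.0235884
Evidence: 1.24197e-06 + 2.52998e-05 + 0.00010567 + 0.0235884 = 0.0237206
P(Line D | x) ≈ 0.994

0.994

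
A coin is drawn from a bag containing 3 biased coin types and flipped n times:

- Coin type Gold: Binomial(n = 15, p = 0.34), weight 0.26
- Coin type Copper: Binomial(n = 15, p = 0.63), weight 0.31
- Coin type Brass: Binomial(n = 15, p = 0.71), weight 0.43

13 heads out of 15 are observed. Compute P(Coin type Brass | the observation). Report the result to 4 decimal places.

By Bayes' theorem, P(k | x) = π_k f_k(x) / Σ_j π_j f_j(x).
Evaluate each component's likelihood at the observed value:
  p_Gold = 3.7111e-05
  p_Copper = 0.0354014
  p_Brass = 0.102883
Unnormalised posteriors:
  π_Gold·p_Gold = 0.26 × 3.7111e-05 = 9.64887e-06
  π_Copper·p_Copper = 0.31 × 0.0354014 = 0.0109744
  π_Brass·p_Brass = 0.43 × 0.102883 = 0.0442397
Denominator: 9.64887e-06 + 0.0109744 + 0.0442397 = 0.0552238
P(Coin type Brass | x) ≈ 0.8011

0.8011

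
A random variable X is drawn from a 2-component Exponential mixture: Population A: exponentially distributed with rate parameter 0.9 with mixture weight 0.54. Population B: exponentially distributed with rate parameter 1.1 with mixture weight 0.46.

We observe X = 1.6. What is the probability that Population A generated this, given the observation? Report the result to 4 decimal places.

Apply Bayes' rule: the posterior for each component is proportional to its prior times its likelihood at x.
Component likelihoods at x = 1.6:
  p_A = 0.9·e^(−0.9·1.6) = 0.9·e^(−1.4400) = 0.213235
  p_B = 1.1·e^(−1.1·1.6) = 1.1·e^(−1.7600) = 0.189249
Prior × likelihood for each component:
  w_A·p_A = 0.54 × 0.213235 = 0.115147
  w_B·p_B = 0.46 × 0.189249 = 0.0870547
Evidence: 0.115147 + 0.0870547 = 0.202202
Responsibility of Population A: 0.115147 / 0.202202 ≈ 0.5695

0.5695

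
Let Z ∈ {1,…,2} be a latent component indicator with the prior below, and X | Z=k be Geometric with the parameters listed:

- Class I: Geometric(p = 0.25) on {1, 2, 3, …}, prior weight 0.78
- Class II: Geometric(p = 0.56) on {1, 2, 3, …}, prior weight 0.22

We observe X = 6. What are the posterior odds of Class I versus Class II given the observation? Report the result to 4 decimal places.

Since P(k|x) ∝ π_k f_k(x), the posterior odds are π_i f_i(x) / (π_j f_j(x)).
Component likelihoods at x = 6:
  f_I = 0.25·(1−0.25)^5 = 0.25·0.237305 = 0.0593262
  f_II = 0.56·(1−0.56)^5 = 0.56·0.0164916 = 0.00923531
0.0462744 / 0.00203177 ≈ 22.7754

22.7754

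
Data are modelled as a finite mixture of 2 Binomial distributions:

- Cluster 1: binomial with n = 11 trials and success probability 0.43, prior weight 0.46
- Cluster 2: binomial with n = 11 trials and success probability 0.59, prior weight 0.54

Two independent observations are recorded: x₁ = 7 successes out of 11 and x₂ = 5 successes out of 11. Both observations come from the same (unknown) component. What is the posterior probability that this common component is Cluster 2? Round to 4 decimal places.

0.6596

Apply Bayes' rule: the posterior for each component is proportional to its prior times its likelihood at x.
Since both observations come from the same component, the likelihood for component k is f_k(x₁)·f_k(x₂).
  p_1 = [C(11,7)·0.43^7·0.57^4 = 330·0.00271819·0.10556 = 0.0946875] × [0.232934] = 0.022056
  p_2 = [C(11,7)·0.59^7·0.41^4 = 330·0.0248865·0.0282576 = 0.232067] × [0.156894] = 0.0364098
Prior × likelihood for each component:
  π_1·p_1 = 0.46 × 0.022056 = 0.0101457
  π_2·p_2 = 0.54 × 0.0364098 = 0.0196613
Marginal: 0.0101457 + 0.0196613 = 0.029807
P(Cluster 2 | x₁,x₂) ≈ 0.6596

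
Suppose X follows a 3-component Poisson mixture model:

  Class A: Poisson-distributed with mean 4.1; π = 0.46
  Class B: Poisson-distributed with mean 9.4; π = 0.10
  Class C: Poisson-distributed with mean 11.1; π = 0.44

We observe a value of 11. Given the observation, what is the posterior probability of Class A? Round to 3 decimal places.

Apply Bayes' rule: the posterior for each component is proportional to its prior times its likelihood at x.
Component likelihoods at x = 11:
  L_A = e^(−4.1)·4.1^11/11! = 0.00228486
  L_B = e^(−9.4)·9.4^11/11! = 0.104926
  L_C = e^(−11.1)·11.1^11/11! = 0.119324
Unnormalised posteriors:
  π_A·L_A = 0.46 × 0.00228486 = 0.00105103
  π_B·L_B = 0.10 × 0.104926 = 0.0104926
  π_C·L_C = 0.44 × 0.119324 = 0.0525026
Sum: 0.00105103 + 0.0104926 + 0.0525026 = 0.0640462
P(Class A | data) ≈ 0.016

0.016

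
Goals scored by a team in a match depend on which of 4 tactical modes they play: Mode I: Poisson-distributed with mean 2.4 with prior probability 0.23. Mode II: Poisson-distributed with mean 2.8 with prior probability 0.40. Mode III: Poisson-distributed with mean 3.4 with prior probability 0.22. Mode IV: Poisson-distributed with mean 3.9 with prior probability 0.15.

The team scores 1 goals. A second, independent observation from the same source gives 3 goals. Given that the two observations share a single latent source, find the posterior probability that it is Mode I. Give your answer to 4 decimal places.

0.3129

Posterior ∝ prior × likelihood, so P(k | x) ∝ w_k f_k(x); normalise over all components.
Since both observations come from the same component, the likelihood for component k is f_k(x₁)·f_k(x₂).
  f_I = [0.217723] × [0.209014] = 0.0455072
  f_II = [0.170268] × [0.222484] = 0.0378819
  f_III = [0.113469] × [0.218617] = 0.0248063
  f_IV = [0.0789435] × [0.200122] = 0.0157983
Multiply by the mixture weights:
  w_I·f_I = 0.23 × 0.0455072 = 0.0104667
  w_II·f_II = 0.40 × 0.0378819 = 0.0151528
  w_III·f_III = 0.22 × 0.0248063 = 0.00545739
  w_IV·f_IV = 0.15 × 0.0157983 = 0.00236974
Evidence: 0.0104667 + 0.0151528 + 0.00545739 + 0.00236974 = 0.0334465
P(Mode I | x₁, x₂) ≈ 0.3129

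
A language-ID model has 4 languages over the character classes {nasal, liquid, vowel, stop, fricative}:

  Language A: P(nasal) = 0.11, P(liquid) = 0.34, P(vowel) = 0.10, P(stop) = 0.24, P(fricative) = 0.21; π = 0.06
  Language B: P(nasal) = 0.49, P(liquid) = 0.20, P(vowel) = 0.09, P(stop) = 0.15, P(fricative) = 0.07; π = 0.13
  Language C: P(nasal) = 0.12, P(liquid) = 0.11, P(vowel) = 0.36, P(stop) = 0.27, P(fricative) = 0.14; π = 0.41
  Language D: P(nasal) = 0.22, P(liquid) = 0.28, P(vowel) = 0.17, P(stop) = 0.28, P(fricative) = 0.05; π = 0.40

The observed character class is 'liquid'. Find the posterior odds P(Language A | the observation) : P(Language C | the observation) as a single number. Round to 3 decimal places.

0.452

Since P(k|x) ∝ π_k f_k(x), the posterior odds are π_i f_i(x) / (π_j f_j(x)).
Component likelihoods at x = 'liquid':
  f_A = P(liquid | comp) = 0.34
  f_B = P(liquid | comp) = 0.20
  f_C = P(liquid | comp) = 0.11
  f_D = P(liquid | comp) = 0.28
Odds = (0.06/0.41) × (0.34/0.11) = 0.146341 × 3.09091 ≈ 0.452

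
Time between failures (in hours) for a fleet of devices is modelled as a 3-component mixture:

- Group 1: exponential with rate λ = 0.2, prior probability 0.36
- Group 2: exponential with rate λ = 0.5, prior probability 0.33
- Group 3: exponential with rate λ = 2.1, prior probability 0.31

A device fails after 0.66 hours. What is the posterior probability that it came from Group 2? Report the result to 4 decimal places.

0.3443

P(component k | x) = π_k·f_k(x) / marginal(x), where marginal(x) = Σ_j π_j·f_j(x).
Evaluate each component's likelihood at the observed value:
  L_1 = 0.2·e^(−0.2·0.66) = 0.2·e^(−0.1320) = 0.175268
  L_2 = 0.5·e^(−0.5·0.66) = 0.5·e^(−0.3300) = 0.359462
  L_3 = 2.1·e^(−2.1·0.66) = 2.1·e^(−1.3860) = 0.525155
Multiply by the mixture weights:
  π_1·L_1 = 0.36 × 0.175268 = 0.0630966
  π_2·L_2 = 0.33 × 0.359462 = 0.118622
  π_3·L_3 = 0.31 × 0.525155 = 0.162798
Normaliser: 0.0630966 + 0.118622 + 0.162798 = 0.344517
So the posterior for Group 2 is 0.118622 / 0.344517 ≈ 0.3443.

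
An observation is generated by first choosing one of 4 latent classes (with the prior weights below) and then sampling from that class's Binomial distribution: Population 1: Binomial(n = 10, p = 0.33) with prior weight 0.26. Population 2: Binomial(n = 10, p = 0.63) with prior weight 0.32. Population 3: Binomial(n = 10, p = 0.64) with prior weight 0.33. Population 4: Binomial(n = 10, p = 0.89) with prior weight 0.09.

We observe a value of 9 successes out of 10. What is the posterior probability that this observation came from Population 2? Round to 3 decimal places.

0.248

P(component k | x) = P(Z=k)·f_k(x) / marginal(x), where marginal(x) = Σ_j P(Z=j)·f_j(x).
Binomial probabilities:
  f_1 = 0.000310957
  f_2 = 0.0578451
  f_3 = 0.0648518
  f_4 = 0.385392
Weight by the priors:
  P(Z=1)·f_1 = 0.26 × 0.000310957 = 8.08488e-05
  P(Z=2)·f_2 = 0.32 × 0.0578451 = 0.0185104
  P(Z=3)·f_3 = 0.33 × 0.0648518 = 0.0214011
  P(Z=4)·f_4 = 0.09 × 0.385392 = 0.0346853
Normaliser: 8.08488e-05 + 0.0185104 + 0.0214011 + 0.0346853 = 0.0746777
P(Population 2 | data) ≈ 0.248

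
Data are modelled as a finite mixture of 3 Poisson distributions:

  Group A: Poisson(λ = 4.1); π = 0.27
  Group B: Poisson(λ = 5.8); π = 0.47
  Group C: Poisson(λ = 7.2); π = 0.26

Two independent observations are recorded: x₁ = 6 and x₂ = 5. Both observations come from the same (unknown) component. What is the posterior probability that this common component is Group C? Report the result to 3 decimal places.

0.208

The responsibility of component k is P(Z=k) f_k(x) divided by Σ_j P(Z=j) f_j(x).
Since both observations come from the same component, the likelihood for component k is f_k(x₁)·f_k(x₂).
  f_A = [e^(−4.1)·4.1^6/6! = 0.109336] × [0.160004] = 0.0174942
  f_B = [e^(−5.8)·5.8^6/6! = 0.160076] × [0.165596] = 0.0265081
  f_C = [e^(−7.2)·7.2^6/6! = 0.144458] × [0.120382] = 0.0173901
Prior × likelihood for each component:
  P(Z=A)·f_A = 0.27 × 0.0174942 = 0.00472343
  P(Z=B)·f_B = 0.47 × 0.0265081 = 0.0124588
  P(Z=C)·f_C = 0.26 × 0.0173901 = 0.00452144
Evidence: 0.00472343 + 0.0124588 + 0.00452144 = 0.0217037
Responsibility of Group C: 0.00452144 / 0.0217037 ≈ 0.208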